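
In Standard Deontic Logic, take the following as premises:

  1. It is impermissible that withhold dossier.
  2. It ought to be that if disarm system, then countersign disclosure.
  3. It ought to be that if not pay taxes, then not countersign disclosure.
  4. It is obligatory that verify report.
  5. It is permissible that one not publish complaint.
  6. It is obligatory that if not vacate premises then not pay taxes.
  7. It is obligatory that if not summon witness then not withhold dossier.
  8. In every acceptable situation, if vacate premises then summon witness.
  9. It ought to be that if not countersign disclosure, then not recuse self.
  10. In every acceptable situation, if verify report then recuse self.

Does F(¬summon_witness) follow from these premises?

From premise 4 we have O(verify_report).
From O(verify_report) and premise 10, O(verify_report → recuse_self), we obtain O(recuse_self).
Premise 9, O(¬countersign_disclosure → ¬recuse_self), contraposes to O(recuse_self → countersign_disclosure); with O(recuse_self) we get O(countersign_disclosure).
Premise 3, O(¬pay_taxes → ¬countersign_disclosure), contraposes to O(countersign_disclosure → pay_taxes); with O(countersign_disclosure) we get O(pay_taxes).
Premise 6, O(¬vacate_premises → ¬pay_taxes), contraposes to O(pay_taxes → vacate_premises); with O(pay_taxes) we get O(vacate_premises).
With premise 8, O(vacate_premises → summon_witness), the K-axiom yields O(summon_witness).
Premises 1, 2, 5, 7 do not contribute to this derivation.
So O(summon_witness) holds, i.e. F(¬summon_witness). The claim follows.

Yes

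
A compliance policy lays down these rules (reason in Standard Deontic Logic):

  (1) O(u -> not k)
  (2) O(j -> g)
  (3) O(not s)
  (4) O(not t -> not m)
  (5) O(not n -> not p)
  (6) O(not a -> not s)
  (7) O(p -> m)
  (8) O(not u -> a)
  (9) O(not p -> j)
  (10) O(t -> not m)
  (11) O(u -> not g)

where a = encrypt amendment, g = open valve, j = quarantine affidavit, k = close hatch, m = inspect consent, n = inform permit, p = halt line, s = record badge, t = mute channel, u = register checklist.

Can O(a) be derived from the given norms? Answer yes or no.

Yes

Premises 10 and 4 are O(t -> not m) and O(not t -> not m); every ideal world satisfies t or not t, so in either case not m holds — hence O(not m).
Premise 7 is O(p -> m); contrapositively O(not m -> not p). Since O(not m) holds, K gives O(not p).
With premise 9, O(not p -> j), the K-axiom yields O(j).
With premise 2, O(j -> g), the K-axiom yields O(g).
The contrapositive of premise 11 (O(u -> not g)) is O(g -> not u), and O(g) is already established, so O(not u).
With premise 8, O(not u -> a), the K-axiom yields O(a).
Premises 1, 3, 5, 6 do not contribute to this derivation.
So O(a) follows.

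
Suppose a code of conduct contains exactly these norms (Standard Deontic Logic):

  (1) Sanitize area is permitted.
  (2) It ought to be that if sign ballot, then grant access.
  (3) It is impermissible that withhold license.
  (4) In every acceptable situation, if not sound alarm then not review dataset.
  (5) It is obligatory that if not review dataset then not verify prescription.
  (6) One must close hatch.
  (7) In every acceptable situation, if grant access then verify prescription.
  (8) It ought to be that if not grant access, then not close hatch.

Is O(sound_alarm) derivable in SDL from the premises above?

Yes

Premise 6 gives O(close_hatch).
Premise 8, O(¬grant_access → ¬close_hatch), contraposes to O(close_hatch → grant_access); with O(close_hatch) we get O(grant_access).
From O(grant_access) and premise 7, O(grant_access → verify_prescription), we obtain O(verify_prescription).
Premise 5 is O(¬review_dataset → ¬verify_prescription); contrapositively O(verify_prescription → review_dataset). Since O(verify_prescription) holds, K gives O(review_dataset).
Premise 4 is O(¬sound_alarm → ¬review_dataset); contrapositively O(review_dataset → sound_alarm). Since O(review_dataset) holds, K gives O(sound_alarm).
Premises 1, 2, 3 do not contribute to this derivation.
So O(sound_alarm) follows.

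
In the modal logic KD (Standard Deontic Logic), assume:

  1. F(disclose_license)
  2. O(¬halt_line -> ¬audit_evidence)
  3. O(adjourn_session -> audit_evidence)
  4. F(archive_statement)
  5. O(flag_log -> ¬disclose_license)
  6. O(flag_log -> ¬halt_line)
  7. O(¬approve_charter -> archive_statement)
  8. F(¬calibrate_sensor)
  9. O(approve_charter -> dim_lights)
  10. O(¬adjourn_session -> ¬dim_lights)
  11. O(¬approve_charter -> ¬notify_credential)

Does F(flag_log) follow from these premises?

F(archive_statement) at premise 4 means O(¬archive_statement).
The contrapositive of premise 7 (O(¬approve_charter -> archive_statement)) is O(¬archive_statement -> approve_charter), and O(¬archive_statement) is already established, so O(approve_charter).
Premise 9 is O(approve_charter -> dim_lights); since O(approve_charter), deontic closure gives O(dim_lights).
Premise 10, O(¬adjourn_session -> ¬dim_lights), contraposes to O(dim_lights -> adjourn_session); with O(dim_lights) we get O(adjourn_session).
Applying K to premise 3 (O(adjourn_session -> audit_evidence)) and O(adjourn_session) yields O(audit_evidence).
Premise 2, O(¬halt_line -> ¬audit_evidence), contraposes to O(audit_evidence -> halt_line); with O(audit_evidence) we get O(halt_line).
Premise 6 is O(flag_log -> ¬halt_line); contrapositively O(halt_line -> ¬flag_log). Since O(halt_line) holds, K gives O(¬flag_log).
Premises 1, 5, 8, 11 do not contribute to this derivation.
So O(¬flag_log) holds, i.e. F(flag_log). The claim follows.

Yes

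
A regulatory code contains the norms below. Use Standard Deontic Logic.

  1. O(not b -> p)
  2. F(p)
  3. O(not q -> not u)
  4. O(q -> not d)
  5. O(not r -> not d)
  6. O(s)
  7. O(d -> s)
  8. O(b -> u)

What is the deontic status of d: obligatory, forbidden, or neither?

Forbidden

Premise 2 is F(p), i.e. O(not p).
Premise 1, O(not b -> p), contraposes to O(not p -> b); with O(not p) we get O(b).
With premise 8, O(b -> u), the K-axiom yields O(u).
Premise 3 is O(not q -> not u); contrapositively O(u -> q). Since O(u) holds, K gives O(q).
Premise 4 is O(q -> not d); since O(q), deontic closure gives O(not d).
Premises 5, 6, 7 do not contribute to this derivation.
Thus O(not d), which is F(d): d is forbidden.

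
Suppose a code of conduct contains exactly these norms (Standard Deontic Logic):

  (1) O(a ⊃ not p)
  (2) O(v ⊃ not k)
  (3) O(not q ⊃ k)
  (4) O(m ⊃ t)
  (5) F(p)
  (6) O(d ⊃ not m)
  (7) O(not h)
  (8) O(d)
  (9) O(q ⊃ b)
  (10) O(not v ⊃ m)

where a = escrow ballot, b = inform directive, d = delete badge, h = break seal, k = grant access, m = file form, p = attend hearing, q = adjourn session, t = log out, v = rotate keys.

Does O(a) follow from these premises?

Premise 1 is O(a ⊃ not p); even if O(not p) held, inferring O(a) would be affirming the consequent — invalid.
No other premise forces O(a). An ideal world satisfying every premise can still have a false, so O(a) is not derivable.

No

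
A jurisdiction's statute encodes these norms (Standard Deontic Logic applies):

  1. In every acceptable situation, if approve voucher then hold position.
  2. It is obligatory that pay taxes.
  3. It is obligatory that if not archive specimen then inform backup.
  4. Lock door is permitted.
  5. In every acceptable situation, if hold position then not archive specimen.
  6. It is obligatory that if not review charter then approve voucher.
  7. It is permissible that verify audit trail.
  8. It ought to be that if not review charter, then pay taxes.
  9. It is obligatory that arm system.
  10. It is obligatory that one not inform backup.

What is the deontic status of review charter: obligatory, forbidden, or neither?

Obligatory

Premise 10 states O(¬inform_backup) outright.
Premise 3, O(¬archive_specimen → inform_backup), contraposes to O(¬inform_backup → archive_specimen); with O(¬inform_backup) we get O(archive_specimen).
Premise 5, O(hold_position → ¬archive_specimen), contraposes to O(archive_specimen → ¬hold_position); with O(archive_specimen) we get O(¬hold_position).
The contrapositive of premise 1 (O(approve_voucher → hold_position)) is O(¬hold_position → ¬approve_voucher), and O(¬hold_position) is already established, so O(¬approve_voucher).
The contrapositive of premise 6 (O(¬review_charter → approve_voucher)) is O(¬approve_voucher → review_charter), and O(¬approve_voucher) is already established, so O(review_charter).
Premises 2, 4, 7, 8, 9 do not contribute to this derivation.
Hence review_charter is obligatory.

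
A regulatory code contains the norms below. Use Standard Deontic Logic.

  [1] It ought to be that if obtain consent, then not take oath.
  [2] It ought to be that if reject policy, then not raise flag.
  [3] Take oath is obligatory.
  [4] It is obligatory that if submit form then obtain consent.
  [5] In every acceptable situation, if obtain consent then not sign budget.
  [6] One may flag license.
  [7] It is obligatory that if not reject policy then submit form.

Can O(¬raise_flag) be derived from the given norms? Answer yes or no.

Premise 3 gives O(take_oath).
Premise 1 is O(obtain_consent → ¬take_oath); contrapositively O(take_oath → ¬obtain_consent). Since O(take_oath) holds, K gives O(¬obtain_consent).
The contrapositive of premise 4 (O(submit_form → obtain_consent)) is O(¬obtain_consent → ¬submit_form), and O(¬obtain_consent) is already established, so O(¬submit_form).
The contrapositive of premise 7 (O(¬reject_policy → submit_form)) is O(¬submit_form → reject_policy), and O(¬submit_form) is already established, so O(reject_policy).
Applying K to premise 2 (O(reject_policy → ¬raise_flag)) and O(reject_policy) yields O(¬raise_flag).
Premises 5, 6 do not contribute to this derivation.
So O(¬raise_flag) follows.

Yes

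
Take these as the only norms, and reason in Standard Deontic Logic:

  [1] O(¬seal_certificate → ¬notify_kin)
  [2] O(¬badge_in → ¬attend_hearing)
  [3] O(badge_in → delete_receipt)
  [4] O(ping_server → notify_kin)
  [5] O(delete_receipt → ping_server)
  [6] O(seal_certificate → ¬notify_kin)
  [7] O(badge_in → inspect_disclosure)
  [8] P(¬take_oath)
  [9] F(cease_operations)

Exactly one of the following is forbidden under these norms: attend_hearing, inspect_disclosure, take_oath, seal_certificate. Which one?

attend_hearing

Premises 6 and 1 are O(seal_certificate → ¬notify_kin) and O(¬seal_certificate → ¬notify_kin); every ideal world satisfies seal_certificate or ¬seal_certificate, so in either case ¬notify_kin holds — hence O(¬notify_kin).
Premise 4, O(ping_server → notify_kin), contraposes to O(¬notify_kin → ¬ping_server); with O(¬notify_kin) we get O(¬ping_server).
Premise 5, O(delete_receipt → ping_server), contraposes to O(¬ping_server → ¬delete_receipt); with O(¬ping_server) we get O(¬delete_receipt).
Premise 3 is O(badge_in → delete_receipt); contrapositively O(¬delete_receipt → ¬badge_in). Since O(¬delete_receipt) holds, K gives O(¬badge_in).
With premise 2, O(¬badge_in → ¬attend_hearing), the K-axiom yields O(¬attend_hearing).
So O(¬attend_hearing) holds, i.e. attend_hearing is forbidden. None of the other listed options is forbidden under the premises.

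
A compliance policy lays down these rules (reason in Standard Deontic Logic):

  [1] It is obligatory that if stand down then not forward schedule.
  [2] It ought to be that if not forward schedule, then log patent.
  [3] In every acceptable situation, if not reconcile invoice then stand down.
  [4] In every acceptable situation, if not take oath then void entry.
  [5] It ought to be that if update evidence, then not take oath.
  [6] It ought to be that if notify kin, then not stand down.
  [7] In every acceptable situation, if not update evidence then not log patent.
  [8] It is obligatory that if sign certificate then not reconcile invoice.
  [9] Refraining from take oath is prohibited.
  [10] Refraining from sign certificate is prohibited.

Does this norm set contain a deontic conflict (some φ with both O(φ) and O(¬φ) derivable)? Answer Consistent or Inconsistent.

Inconsistent

Premise 9 is F(¬take_oath), i.e. O(take_oath).
Premise 5 is O(update_evidence → ¬take_oath); contrapositively O(take_oath → ¬update_evidence). Since O(take_oath) holds, K gives O(¬update_evidence).
From O(¬update_evidence) and premise 7, O(¬update_evidence → ¬log_patent), we obtain O(¬log_patent).
Premise 2, O(¬forward_schedule → log_patent), contraposes to O(¬log_patent → forward_schedule); with O(¬log_patent) we get O(forward_schedule).
The contrapositive of premise 1 (O(stand_down → ¬forward_schedule)) is O(forward_schedule → ¬stand_down), and O(forward_schedule) is already established, so O(¬stand_down).
Premise 3, O(¬reconcile_invoice → stand_down), contraposes to O(¬stand_down → reconcile_invoice); with O(¬stand_down) we get O(reconcile_invoice).
The contrapositive of premise 8 (O(sign_certificate → ¬reconcile_invoice)) is O(reconcile_invoice → ¬sign_certificate), and O(reconcile_invoice) is already established, so O(¬sign_certificate).
However, F(¬sign_certificate) at premise 10 amounts to O(sign_certificate).
We now have both O(¬sign_certificate) and O(sign_certificate) — sign_certificate is simultaneously obligatory and forbidden, violating the D-axiom.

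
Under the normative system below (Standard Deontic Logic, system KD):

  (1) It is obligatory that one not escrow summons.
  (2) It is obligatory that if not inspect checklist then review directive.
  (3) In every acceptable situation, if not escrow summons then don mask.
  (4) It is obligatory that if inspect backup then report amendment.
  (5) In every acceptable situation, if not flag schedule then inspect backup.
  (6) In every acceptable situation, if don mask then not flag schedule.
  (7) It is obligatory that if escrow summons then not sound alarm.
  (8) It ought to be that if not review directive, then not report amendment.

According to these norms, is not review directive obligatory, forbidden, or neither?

Forbidden

Premise 1 states O(¬escrow_summons) outright.
Premise 3 is O(¬escrow_summons → don_mask); since O(¬escrow_summons), deontic closure gives O(don_mask).
Applying K to premise 6 (O(don_mask → ¬flag_schedule)) and O(don_mask) yields O(¬flag_schedule).
From O(¬flag_schedule) and premise 5, O(¬flag_schedule → inspect_backup), we obtain O(inspect_backup).
From O(inspect_backup) and premise 4, O(inspect_backup → report_amendment), we obtain O(report_amendment).
Premise 8, O(¬review_directive → ¬report_amendment), contraposes to O(report_amendment → review_directive); with O(report_amendment) we get O(review_directive).
Premises 2, 7 do not contribute to this derivation.
Thus O(review_directive), which is F(¬review_directive): ¬review_directive is forbidden.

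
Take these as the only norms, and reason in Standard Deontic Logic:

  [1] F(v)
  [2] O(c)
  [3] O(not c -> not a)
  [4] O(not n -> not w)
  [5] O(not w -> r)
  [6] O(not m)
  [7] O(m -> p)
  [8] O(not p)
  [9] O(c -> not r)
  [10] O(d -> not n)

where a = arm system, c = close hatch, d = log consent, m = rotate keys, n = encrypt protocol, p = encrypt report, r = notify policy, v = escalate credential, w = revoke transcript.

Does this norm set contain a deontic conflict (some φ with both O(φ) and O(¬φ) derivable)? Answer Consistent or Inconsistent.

Premise 7 is O(m -> p), but O(m) is not derivable from the premises, so it does not yield O(p).
So O(p) is not derivable, and the apparent clash with O(not p) does not arise.
A world satisfying every obligation exists (e.g. a=false, c=true, d=false, m=false, n=true, p=false, r=false, v=false, w=true); no atom is both obligatory and forbidden, so the set is consistent.

Consistent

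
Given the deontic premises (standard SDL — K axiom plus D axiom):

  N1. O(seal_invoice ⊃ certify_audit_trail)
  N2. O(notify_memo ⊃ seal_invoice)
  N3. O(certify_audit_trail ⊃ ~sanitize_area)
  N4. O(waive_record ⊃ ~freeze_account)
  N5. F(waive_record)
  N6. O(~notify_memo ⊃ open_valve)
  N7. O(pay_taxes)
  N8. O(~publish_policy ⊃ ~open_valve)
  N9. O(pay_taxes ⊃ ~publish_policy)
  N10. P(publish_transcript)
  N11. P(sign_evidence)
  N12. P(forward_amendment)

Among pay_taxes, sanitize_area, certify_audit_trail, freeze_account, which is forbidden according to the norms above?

sanitize_area

Premise 7 states O(pay_taxes) outright.
Applying K to premise 9 (O(pay_taxes ⊃ ~publish_policy)) and O(pay_taxes) yields O(~publish_policy).
With premise 8, O(~publish_policy ⊃ ~open_valve), the K-axiom yields O(~open_valve).
The contrapositive of premise 6 (O(~notify_memo ⊃ open_valve)) is O(~open_valve ⊃ notify_memo), and O(~open_valve) is already established, so O(notify_memo).
Premise 2 is O(notify_memo ⊃ seal_invoice); since O(notify_memo), deontic closure gives O(seal_invoice).
From O(seal_invoice) and premise 1, O(seal_invoice ⊃ certify_audit_trail), we obtain O(certify_audit_trail).
From O(certify_audit_trail) and premise 3, O(certify_audit_trail ⊃ ~sanitize_area), we obtain O(~sanitize_area).
So O(~sanitize_area) holds, i.e. sanitize_area is forbidden. None of the other listed options is forbidden under the premises.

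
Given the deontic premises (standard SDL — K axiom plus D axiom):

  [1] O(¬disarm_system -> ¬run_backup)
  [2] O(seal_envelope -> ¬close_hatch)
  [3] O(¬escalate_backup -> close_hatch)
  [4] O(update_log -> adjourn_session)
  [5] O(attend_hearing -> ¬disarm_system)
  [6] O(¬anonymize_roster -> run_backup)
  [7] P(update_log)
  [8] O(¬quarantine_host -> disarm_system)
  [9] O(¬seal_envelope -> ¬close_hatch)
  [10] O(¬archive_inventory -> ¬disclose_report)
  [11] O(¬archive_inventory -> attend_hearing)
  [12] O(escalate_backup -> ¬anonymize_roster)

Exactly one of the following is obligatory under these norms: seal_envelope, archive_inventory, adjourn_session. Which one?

Premises 2 and 9 are O(seal_envelope -> ¬close_hatch) and O(¬seal_envelope -> ¬close_hatch); every ideal world satisfies seal_envelope or ¬seal_envelope, so in either case ¬close_hatch holds — hence O(¬close_hatch).
The contrapositive of premise 3 (O(¬escalate_backup -> close_hatch)) is O(¬close_hatch -> escalate_backup), and O(¬close_hatch) is already established, so O(escalate_backup).
From O(escalate_backup) and premise 12, O(escalate_backup -> ¬anonymize_roster), we obtain O(¬anonymize_roster).
Premise 6 is O(¬anonymize_roster -> run_backup); since O(¬anonymize_roster), deontic closure gives O(run_backup).
The contrapositive of premise 1 (O(¬disarm_system -> ¬run_backup)) is O(run_backup -> disarm_system), and O(run_backup) is already established, so O(disarm_system).
Premise 5 is O(attend_hearing -> ¬disarm_system); contrapositively O(disarm_system -> ¬attend_hearing). Since O(disarm_system) holds, K gives O(¬attend_hearing).
Premise 11 is O(¬archive_inventory -> attend_hearing); contrapositively O(¬attend_hearing -> archive_inventory). Since O(¬attend_hearing) holds, K gives O(archive_inventory).
So O(archive_inventory) holds — archive_inventory is obligatory. None of the other listed options is made obligatory by any chain of premises.

archive_inventory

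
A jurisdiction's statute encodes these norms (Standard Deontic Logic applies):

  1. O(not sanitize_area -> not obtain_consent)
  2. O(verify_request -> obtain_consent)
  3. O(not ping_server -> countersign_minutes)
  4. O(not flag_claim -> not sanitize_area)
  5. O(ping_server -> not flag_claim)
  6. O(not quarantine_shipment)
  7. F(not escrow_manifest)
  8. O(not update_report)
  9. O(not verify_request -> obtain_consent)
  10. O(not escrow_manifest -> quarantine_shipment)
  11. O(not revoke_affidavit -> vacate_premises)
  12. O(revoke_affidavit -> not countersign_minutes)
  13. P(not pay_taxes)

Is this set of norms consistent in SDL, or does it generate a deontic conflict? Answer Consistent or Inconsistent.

Consistent

Premise 10 is O(not escrow_manifest -> quarantine_shipment), but O(not escrow_manifest) is not derivable from the premises, so it does not yield O(quarantine_shipment).
So O(quarantine_shipment) is not derivable, and the apparent clash with O(not quarantine_shipment) does not arise.
A world satisfying every obligation exists (e.g. countersign_minutes=true, escrow_manifest=true, flag_claim=true, obtain_consent=true, pay_taxes=false, ping_server=false, quarantine_shipment=false, revoke_affidavit=false, sanitize_area=true, update_report=false, vacate_premises=true, verify_request=false); no atom is both obligatory and forbidden, so the set is consistent.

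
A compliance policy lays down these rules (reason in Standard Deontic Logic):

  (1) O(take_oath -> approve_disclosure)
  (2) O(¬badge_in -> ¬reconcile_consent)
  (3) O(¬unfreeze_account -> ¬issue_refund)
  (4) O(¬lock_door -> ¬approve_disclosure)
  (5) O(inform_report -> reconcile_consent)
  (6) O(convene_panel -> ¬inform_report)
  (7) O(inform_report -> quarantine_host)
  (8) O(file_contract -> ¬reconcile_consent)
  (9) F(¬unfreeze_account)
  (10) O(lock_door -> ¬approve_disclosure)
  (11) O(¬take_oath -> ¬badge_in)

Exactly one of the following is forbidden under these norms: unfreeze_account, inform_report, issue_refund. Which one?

inform_report

Premises 4 and 10 cover both cases: O(¬lock_door -> ¬approve_disclosure) and O(lock_door -> ¬approve_disclosure). Since ¬lock_door ∨ lock_door is a tautology, O(¬approve_disclosure) follows.
Premise 1, O(take_oath -> approve_disclosure), contraposes to O(¬approve_disclosure -> ¬take_oath); with O(¬approve_disclosure) we get O(¬take_oath).
From O(¬take_oath) and premise 11, O(¬take_oath -> ¬badge_in), we obtain O(¬badge_in).
Premise 2 is O(¬badge_in -> ¬reconcile_consent); since O(¬badge_in), deontic closure gives O(¬reconcile_consent).
The contrapositive of premise 5 (O(inform_report -> reconcile_consent)) is O(¬reconcile_consent -> ¬inform_report), and O(¬reconcile_consent) is already established, so O(¬inform_report).
So O(¬inform_report) holds, i.e. inform_report is forbidden. None of the other listed options is forbidden under the premises.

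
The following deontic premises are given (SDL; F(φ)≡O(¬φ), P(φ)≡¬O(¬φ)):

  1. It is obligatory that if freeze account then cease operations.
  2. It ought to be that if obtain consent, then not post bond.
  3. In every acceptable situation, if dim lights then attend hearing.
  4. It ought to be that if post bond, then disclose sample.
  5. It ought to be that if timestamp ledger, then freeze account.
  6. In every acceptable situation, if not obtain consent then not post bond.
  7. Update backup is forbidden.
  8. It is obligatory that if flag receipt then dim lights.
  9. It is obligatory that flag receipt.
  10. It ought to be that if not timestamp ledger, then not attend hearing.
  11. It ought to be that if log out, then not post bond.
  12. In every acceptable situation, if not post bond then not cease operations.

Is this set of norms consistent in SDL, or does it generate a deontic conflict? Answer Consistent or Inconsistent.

Premises 2 and 6 cover both cases: O(obtain_consent → ¬post_bond) and O(¬obtain_consent → ¬post_bond). Since obtain_consent ∨ ¬obtain_consent is a tautology, O(¬post_bond) follows.
Premise 12 is O(¬post_bond → ¬cease_operations); since O(¬post_bond), deontic closure gives O(¬cease_operations).
The contrapositive of premise 1 (O(freeze_account → cease_operations)) is O(¬cease_operations → ¬freeze_account), and O(¬cease_operations) is already established, so O(¬freeze_account).
Premise 5, O(timestamp_ledger → freeze_account), contraposes to O(¬freeze_account → ¬timestamp_ledger); with O(¬freeze_account) we get O(¬timestamp_ledger).
Applying K to premise 10 (O(¬timestamp_ledger → ¬attend_hearing)) and O(¬timestamp_ledger) yields O(¬attend_hearing).
The contrapositive of premise 3 (O(dim_lights → attend_hearing)) is O(¬attend_hearing → ¬dim_lights), and O(¬attend_hearing) is already established, so O(¬dim_lights).
The contrapositive of premise 8 (O(flag_receipt → dim_lights)) is O(¬dim_lights → ¬flag_receipt), and O(¬dim_lights) is already established, so O(¬flag_receipt).
Yet premise 9 states O(flag_receipt).
We now have both O(¬flag_receipt) and O(flag_receipt) — flag_receipt is simultaneously obligatory and forbidden, violating the D-axiom.

Inconsistent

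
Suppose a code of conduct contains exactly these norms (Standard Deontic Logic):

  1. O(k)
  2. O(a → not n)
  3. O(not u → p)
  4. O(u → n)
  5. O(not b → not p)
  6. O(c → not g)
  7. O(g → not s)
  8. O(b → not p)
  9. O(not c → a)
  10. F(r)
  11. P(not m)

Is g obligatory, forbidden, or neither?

Premises 8 and 5 cover both cases: O(b → not p) and O(not b → not p). Since b ∨ not b is a tautology, O(not p) follows.
Premise 3 is O(not u → p); contrapositively O(not p → u). Since O(not p) holds, K gives O(u).
From O(u) and premise 4, O(u → n), we obtain O(n).
Premise 2 is O(a → not n); contrapositively O(n → not a). Since O(n) holds, K gives O(not a).
The contrapositive of premise 9 (O(not c → a)) is O(not a → c), and O(not a) is already established, so O(c).
From O(c) and premise 6, O(c → not g), we obtain O(not g).
Premises 1, 7, 10, 11 do not contribute to this derivation.
Thus O(not g), which is F(g): g is forbidden.

Forbidden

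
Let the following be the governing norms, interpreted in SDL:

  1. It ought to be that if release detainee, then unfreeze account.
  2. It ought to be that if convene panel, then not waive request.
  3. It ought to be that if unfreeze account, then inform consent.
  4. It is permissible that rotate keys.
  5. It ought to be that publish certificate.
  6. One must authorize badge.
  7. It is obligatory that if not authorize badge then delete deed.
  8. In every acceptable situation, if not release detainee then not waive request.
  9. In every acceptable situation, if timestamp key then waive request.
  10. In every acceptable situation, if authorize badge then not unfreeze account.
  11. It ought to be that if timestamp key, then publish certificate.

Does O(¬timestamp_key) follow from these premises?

Yes

Premise 6 gives O(authorize_badge).
Applying K to premise 10 (O(authorize_badge → ¬unfreeze_account)) and O(authorize_badge) yields O(¬unfreeze_account).
Premise 1, O(release_detainee → unfreeze_account), contraposes to O(¬unfreeze_account → ¬release_detainee); with O(¬unfreeze_account) we get O(¬release_detainee).
Applying K to premise 8 (O(¬release_detainee → ¬waive_request)) and O(¬release_detainee) yields O(¬waive_request).
Premise 9 is O(timestamp_key → waive_request); contrapositively O(¬waive_request → ¬timestamp_key). Since O(¬waive_request) holds, K gives O(¬timestamp_key).
Premises 2, 3, 4, 5, 7, 11 do not contribute to this derivation.
So O(¬timestamp_key) follows.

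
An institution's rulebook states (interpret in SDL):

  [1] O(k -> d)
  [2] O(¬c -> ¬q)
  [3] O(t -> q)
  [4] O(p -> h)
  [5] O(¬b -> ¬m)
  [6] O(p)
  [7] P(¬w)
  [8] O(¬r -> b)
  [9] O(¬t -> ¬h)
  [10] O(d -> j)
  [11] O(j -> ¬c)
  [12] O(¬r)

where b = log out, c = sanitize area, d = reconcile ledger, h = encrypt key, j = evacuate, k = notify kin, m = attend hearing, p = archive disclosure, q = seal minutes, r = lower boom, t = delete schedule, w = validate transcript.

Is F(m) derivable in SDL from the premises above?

Premise 5 is O(¬b -> ¬m), but O(¬b) is not derivable from the premises, so it does not yield O(¬m).
No other premise forces O(¬m). An ideal world satisfying every premise can still have m true, so F(m) is not derivable.

No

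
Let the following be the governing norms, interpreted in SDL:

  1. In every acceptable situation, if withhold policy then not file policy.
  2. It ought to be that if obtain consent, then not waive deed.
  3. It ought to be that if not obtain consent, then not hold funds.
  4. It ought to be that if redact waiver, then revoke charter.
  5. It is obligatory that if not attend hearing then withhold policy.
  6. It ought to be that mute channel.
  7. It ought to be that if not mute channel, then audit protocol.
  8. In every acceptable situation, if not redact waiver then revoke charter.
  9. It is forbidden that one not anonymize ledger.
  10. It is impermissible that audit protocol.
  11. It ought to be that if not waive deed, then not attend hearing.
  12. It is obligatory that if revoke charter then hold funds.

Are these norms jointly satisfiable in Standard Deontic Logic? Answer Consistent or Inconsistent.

Premise 7 is O(¬mute_channel → audit_protocol), but O(¬mute_channel) is not derivable from the premises, so it does not yield O(audit_protocol).
So O(audit_protocol) is not derivable, and the apparent clash with O(¬audit_protocol) does not arise.
A world satisfying every obligation exists (e.g. anonymize_ledger=true, attend_hearing=false, audit_protocol=false, file_policy=false, hold_funds=true, mute_channel=true, obtain_consent=true, redact_waiver=false, revoke_charter=true, waive_deed=false, withhold_policy=true); no atom is both obligatory and forbidden, so the set is consistent.

Consistent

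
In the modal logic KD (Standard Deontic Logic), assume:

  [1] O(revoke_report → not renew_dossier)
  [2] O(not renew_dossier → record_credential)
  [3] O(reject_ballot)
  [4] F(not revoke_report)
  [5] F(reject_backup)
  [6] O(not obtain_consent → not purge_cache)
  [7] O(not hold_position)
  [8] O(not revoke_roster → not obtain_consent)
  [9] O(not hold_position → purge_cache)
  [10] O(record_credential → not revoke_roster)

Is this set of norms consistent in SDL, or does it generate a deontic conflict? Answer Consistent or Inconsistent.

Premise 7 states O(not hold_position) outright.
Premise 9 is O(not hold_position → purge_cache); since O(not hold_position), deontic closure gives O(purge_cache).
The contrapositive of premise 6 (O(not obtain_consent → not purge_cache)) is O(purge_cache → obtain_consent), and O(purge_cache) is already established, so O(obtain_consent).
The contrapositive of premise 8 (O(not revoke_roster → not obtain_consent)) is O(obtain_consent → revoke_roster), and O(obtain_consent) is already established, so O(revoke_roster).
The contrapositive of premise 10 (O(record_credential → not revoke_roster)) is O(revoke_roster → not record_credential), and O(revoke_roster) is already established, so O(not record_credential).
The contrapositive of premise 2 (O(not renew_dossier → record_credential)) is O(not record_credential → renew_dossier), and O(not record_credential) is already established, so O(renew_dossier).
Premise 1, O(revoke_report → not renew_dossier), contraposes to O(renew_dossier → not revoke_report); with O(renew_dossier) we get O(not revoke_report).
But premise 4, F(not revoke_report), means O(revoke_report).
We now have both O(not revoke_report) and O(revoke_report) — revoke_report is simultaneously obligatory and forbidden, violating the D-axiom.

Inconsistent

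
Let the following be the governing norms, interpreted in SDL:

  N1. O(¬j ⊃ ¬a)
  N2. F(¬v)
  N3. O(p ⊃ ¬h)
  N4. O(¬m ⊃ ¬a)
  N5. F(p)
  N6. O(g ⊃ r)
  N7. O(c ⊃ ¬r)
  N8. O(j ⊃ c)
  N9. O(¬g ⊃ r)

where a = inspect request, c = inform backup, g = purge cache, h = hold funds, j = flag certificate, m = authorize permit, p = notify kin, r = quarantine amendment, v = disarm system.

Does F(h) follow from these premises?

Premise 3 is O(p ⊃ ¬h), but O(p) is not derivable from the premises, so it does not yield O(¬h).
No other premise forces O(¬h). An ideal world satisfying every premise can still have h true, so F(h) is not derivable.

No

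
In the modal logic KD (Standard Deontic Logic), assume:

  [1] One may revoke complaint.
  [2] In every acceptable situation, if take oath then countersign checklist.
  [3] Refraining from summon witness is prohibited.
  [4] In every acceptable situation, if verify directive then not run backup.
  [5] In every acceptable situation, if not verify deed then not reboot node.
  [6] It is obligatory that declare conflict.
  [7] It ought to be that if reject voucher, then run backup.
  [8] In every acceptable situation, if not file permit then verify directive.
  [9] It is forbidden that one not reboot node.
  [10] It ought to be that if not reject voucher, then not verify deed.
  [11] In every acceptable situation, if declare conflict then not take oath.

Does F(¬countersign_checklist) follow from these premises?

No

Premise 2 is O(take_oath → countersign_checklist), but O(take_oath) is not derivable from the premises, so it does not yield O(countersign_checklist).
No other premise forces O(countersign_checklist). An ideal world satisfying every premise can still have ¬countersign_checklist true, so F(¬countersign_checklist) is not derivable.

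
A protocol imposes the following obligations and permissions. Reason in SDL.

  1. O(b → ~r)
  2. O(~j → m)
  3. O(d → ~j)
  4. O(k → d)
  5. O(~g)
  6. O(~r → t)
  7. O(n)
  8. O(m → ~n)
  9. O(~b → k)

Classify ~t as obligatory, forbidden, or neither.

Premise 7 states O(n) outright.
The contrapositive of premise 8 (O(m → ~n)) is O(n → ~m), and O(n) is already established, so O(~m).
Premise 2 is O(~j → m); contrapositively O(~m → j). Since O(~m) holds, K gives O(j).
The contrapositive of premise 3 (O(d → ~j)) is O(j → ~d), and O(j) is already established, so O(~d).
Premise 4, O(k → d), contraposes to O(~d → ~k); with O(~d) we get O(~k).
The contrapositive of premise 9 (O(~b → k)) is O(~k → b), and O(~k) is already established, so O(b).
Applying K to premise 1 (O(b → ~r)) and O(b) yields O(~r).
With premise 6, O(~r → t), the K-axiom yields O(t).
Premise 5 does not contribute to this derivation.
Thus O(t), which is F(~t): ~t is forbidden.

Forbidden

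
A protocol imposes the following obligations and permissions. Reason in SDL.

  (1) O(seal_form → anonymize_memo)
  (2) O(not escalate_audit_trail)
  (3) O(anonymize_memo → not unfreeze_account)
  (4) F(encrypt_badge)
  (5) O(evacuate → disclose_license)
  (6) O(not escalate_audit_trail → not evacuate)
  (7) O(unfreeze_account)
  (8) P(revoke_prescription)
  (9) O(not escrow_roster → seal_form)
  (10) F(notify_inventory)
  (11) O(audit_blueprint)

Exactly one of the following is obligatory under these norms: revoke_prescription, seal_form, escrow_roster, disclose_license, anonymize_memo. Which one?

escrow_roster

Premise 7 gives O(unfreeze_account).
Premise 3 is O(anonymize_memo → not unfreeze_account); contrapositively O(unfreeze_account → not anonymize_memo). Since O(unfreeze_account) holds, K gives O(not anonymize_memo).
Premise 1 is O(seal_form → anonymize_memo); contrapositively O(not anonymize_memo → not seal_form). Since O(not anonymize_memo) holds, K gives O(not seal_form).
The contrapositive of premise 9 (O(not escrow_roster → seal_form)) is O(not seal_form → escrow_roster), and O(not seal_form) is already established, so O(escrow_roster).
So O(escrow_roster) holds — escrow_roster is obligatory. None of the other listed options is made obligatory by any chain of premises.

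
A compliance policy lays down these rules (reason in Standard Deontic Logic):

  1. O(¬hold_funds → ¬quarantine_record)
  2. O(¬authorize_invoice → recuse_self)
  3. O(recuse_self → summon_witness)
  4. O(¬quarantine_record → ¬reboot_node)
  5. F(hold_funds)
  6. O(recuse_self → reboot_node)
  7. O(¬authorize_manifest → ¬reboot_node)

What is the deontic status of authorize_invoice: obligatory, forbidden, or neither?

Obligatory

Premise 5 is F(hold_funds), i.e. O(¬hold_funds).
Premise 1 is O(¬hold_funds → ¬quarantine_record); since O(¬hold_funds), deontic closure gives O(¬quarantine_record).
Premise 4 is O(¬quarantine_record → ¬reboot_node); since O(¬quarantine_record), deontic closure gives O(¬reboot_node).
Premise 6 is O(recuse_self → reboot_node); contrapositively O(¬reboot_node → ¬recuse_self). Since O(¬reboot_node) holds, K gives O(¬recuse_self).
Premise 2, O(¬authorize_invoice → recuse_self), contraposes to O(¬recuse_self → authorize_invoice); with O(¬recuse_self) we get O(authorize_invoice).
Premises 3, 7 do not contribute to this derivation.
Hence authorize_invoice is obligatory.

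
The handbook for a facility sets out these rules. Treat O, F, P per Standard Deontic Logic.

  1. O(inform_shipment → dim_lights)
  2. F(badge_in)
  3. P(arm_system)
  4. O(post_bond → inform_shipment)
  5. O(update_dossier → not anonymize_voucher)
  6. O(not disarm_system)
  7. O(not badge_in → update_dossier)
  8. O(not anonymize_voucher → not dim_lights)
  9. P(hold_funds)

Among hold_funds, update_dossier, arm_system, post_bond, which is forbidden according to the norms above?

F(badge_in) at premise 2 means O(not badge_in).
Applying K to premise 7 (O(not badge_in → update_dossier)) and O(not badge_in) yields O(update_dossier).
With premise 5, O(update_dossier → not anonymize_voucher), the K-axiom yields O(not anonymize_voucher).
Premise 8 is O(not anonymize_voucher → not dim_lights); since O(not anonymize_voucher), deontic closure gives O(not dim_lights).
Premise 1, O(inform_shipment → dim_lights), contraposes to O(not dim_lights → not inform_shipment); with O(not dim_lights) we get O(not inform_shipment).
Premise 4 is O(post_bond → inform_shipment); contrapositively O(not inform_shipment → not post_bond). Since O(not inform_shipment) holds, K gives O(not post_bond).
So O(not post_bond) holds, i.e. post_bond is forbidden. None of the other listed options is forbidden under the premises.

post_bond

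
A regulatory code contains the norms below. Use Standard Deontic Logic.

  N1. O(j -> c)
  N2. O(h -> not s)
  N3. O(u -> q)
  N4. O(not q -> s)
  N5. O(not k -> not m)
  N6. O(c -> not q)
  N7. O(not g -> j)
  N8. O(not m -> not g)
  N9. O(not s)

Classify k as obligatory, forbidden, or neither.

Obligatory

Premise 9 gives O(not s).
Premise 4 is O(not q -> s); contrapositively O(not s -> q). Since O(not s) holds, K gives O(q).
Premise 6, O(c -> not q), contraposes to O(q -> not c); with O(q) we get O(not c).
Premise 1, O(j -> c), contraposes to O(not c -> not j); with O(not c) we get O(not j).
Premise 7 is O(not g -> j); contrapositively O(not j -> g). Since O(not j) holds, K gives O(g).
The contrapositive of premise 8 (O(not m -> not g)) is O(g -> m), and O(g) is already established, so O(m).
Premise 5 is O(not k -> not m); contrapositively O(m -> k). Since O(m) holds, K gives O(k).
Premises 2, 3 do not contribute to this derivation.
Hence k is obligatory.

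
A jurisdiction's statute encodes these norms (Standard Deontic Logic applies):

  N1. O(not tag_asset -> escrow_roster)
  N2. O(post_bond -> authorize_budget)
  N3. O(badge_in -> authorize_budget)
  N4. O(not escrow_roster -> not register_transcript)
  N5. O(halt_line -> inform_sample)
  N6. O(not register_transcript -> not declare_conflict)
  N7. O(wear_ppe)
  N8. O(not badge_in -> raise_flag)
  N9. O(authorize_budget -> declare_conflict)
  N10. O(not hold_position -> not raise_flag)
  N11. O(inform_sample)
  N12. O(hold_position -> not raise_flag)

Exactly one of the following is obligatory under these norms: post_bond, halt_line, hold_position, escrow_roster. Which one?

By case analysis on not hold_position: premise 10 gives O(not hold_position -> not raise_flag) and premise 12 gives O(hold_position -> not raise_flag), so O(not raise_flag) either way.
Premise 8 is O(not badge_in -> raise_flag); contrapositively O(not raise_flag -> badge_in). Since O(not raise_flag) holds, K gives O(badge_in).
With premise 3, O(badge_in -> authorize_budget), the K-axiom yields O(authorize_budget).
Premise 9 is O(authorize_budget -> declare_conflict); since O(authorize_budget), deontic closure gives O(declare_conflict).
Premise 6, O(not register_transcript -> not declare_conflict), contraposes to O(declare_conflict -> register_transcript); with O(declare_conflict) we get O(register_transcript).
Premise 4, O(not escrow_roster -> not register_transcript), contraposes to O(register_transcript -> escrow_roster); with O(register_transcript) we get O(escrow_roster).
So O(escrow_roster) holds — escrow_roster is obligatory. None of the other listed options is made obligatory by any chain of premises.

escrow_roster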